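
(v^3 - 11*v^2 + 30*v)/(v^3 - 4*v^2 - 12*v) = (v - 5)/(v + 2)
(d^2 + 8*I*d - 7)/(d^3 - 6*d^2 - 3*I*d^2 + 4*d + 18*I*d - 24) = (d + 7*I)/(d^2 + d*(-6 - 4*I) + 24*I)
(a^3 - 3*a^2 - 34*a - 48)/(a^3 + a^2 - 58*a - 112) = (a + 3)/(a + 7)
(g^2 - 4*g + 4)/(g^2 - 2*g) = (g - 2)/g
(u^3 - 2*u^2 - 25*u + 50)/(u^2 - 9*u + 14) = (u^2 - 25)/(u - 7)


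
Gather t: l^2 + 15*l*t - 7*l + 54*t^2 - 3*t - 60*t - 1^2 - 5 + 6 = l^2 - 7*l + 54*t^2 + t*(15*l - 63)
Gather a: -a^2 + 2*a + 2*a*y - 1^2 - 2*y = -a^2 + a*(2*y + 2) - 2*y - 1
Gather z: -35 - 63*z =-63*z - 35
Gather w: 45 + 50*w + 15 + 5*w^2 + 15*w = 5*w^2 + 65*w + 60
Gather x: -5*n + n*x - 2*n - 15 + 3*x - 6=-7*n + x*(n + 3) - 21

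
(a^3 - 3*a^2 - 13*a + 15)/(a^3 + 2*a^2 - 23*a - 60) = (a - 1)/(a + 4)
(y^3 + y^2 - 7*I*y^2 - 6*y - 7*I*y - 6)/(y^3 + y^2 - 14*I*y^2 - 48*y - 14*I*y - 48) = (y - I)/(y - 8*I)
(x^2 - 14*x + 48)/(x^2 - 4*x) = (x^2 - 14*x + 48)/(x*(x - 4))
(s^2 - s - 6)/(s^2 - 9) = (s + 2)/(s + 3)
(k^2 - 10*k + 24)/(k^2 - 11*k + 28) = (k - 6)/(k - 7)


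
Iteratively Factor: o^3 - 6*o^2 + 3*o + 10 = (o - 2)*(o^2 - 4*o - 5) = (o - 5)*(o - 2)*(o + 1)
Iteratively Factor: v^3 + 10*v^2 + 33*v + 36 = (v + 3)*(v^2 + 7*v + 12) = (v + 3)*(v + 4)*(v + 3)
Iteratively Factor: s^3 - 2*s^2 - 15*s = (s + 3)*(s^2 - 5*s) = (s - 5)*(s + 3)*(s)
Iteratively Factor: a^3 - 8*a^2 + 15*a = (a - 3)*(a^2 - 5*a) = a*(a - 3)*(a - 5)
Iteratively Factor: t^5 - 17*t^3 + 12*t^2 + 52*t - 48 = (t + 2)*(t^4 - 2*t^3 - 13*t^2 + 38*t - 24) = (t - 1)*(t + 2)*(t^3 - t^2 - 14*t + 24) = (t - 2)*(t - 1)*(t + 2)*(t^2 + t - 12) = (t - 3)*(t - 2)*(t - 1)*(t + 2)*(t + 4)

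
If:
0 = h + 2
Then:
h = -2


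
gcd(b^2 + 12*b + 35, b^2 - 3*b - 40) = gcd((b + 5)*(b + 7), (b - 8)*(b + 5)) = b + 5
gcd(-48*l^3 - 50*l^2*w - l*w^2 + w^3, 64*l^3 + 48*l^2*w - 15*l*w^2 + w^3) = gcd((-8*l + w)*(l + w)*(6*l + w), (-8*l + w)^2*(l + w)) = -8*l^2 - 7*l*w + w^2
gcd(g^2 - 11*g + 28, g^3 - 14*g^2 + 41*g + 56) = g - 7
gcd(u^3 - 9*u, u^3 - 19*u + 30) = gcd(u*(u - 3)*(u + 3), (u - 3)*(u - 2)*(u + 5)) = u - 3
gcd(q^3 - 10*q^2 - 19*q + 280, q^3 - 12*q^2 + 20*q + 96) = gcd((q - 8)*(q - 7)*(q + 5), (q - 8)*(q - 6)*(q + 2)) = q - 8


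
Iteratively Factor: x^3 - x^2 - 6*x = (x - 3)*(x^2 + 2*x) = (x - 3)*(x + 2)*(x)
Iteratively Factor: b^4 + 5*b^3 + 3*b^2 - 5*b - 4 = (b + 1)*(b^3 + 4*b^2 - b - 4) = (b + 1)^2*(b^2 + 3*b - 4) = (b + 1)^2*(b + 4)*(b - 1)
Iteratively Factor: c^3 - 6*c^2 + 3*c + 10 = (c - 5)*(c^2 - c - 2) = (c - 5)*(c - 2)*(c + 1)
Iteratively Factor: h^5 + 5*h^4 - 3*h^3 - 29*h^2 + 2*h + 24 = (h + 3)*(h^4 + 2*h^3 - 9*h^2 - 2*h + 8) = (h - 1)*(h + 3)*(h^3 + 3*h^2 - 6*h - 8) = (h - 1)*(h + 3)*(h + 4)*(h^2 - h - 2) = (h - 2)*(h - 1)*(h + 3)*(h + 4)*(h + 1)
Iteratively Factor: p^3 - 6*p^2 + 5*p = (p)*(p^2 - 6*p + 5) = p*(p - 1)*(p - 5)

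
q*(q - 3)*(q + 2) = q^3 - q^2 - 6*q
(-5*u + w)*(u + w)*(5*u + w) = -25*u^3 - 25*u^2*w + u*w^2 + w^3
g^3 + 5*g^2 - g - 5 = (g - 1)*(g + 1)*(g + 5)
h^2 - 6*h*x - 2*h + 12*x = (h - 2)*(h - 6*x)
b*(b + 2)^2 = b^3 + 4*b^2 + 4*b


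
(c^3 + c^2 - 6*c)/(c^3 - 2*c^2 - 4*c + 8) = c*(c + 3)/(c^2 - 4)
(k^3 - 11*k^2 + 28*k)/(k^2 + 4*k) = (k^2 - 11*k + 28)/(k + 4)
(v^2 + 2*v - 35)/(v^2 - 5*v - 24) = (-v^2 - 2*v + 35)/(-v^2 + 5*v + 24)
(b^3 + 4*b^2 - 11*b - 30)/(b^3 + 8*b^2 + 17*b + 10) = (b - 3)/(b + 1)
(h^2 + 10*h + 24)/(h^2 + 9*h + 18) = (h + 4)/(h + 3)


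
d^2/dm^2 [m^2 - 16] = 2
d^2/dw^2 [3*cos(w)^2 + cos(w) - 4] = -cos(w) - 6*cos(2*w)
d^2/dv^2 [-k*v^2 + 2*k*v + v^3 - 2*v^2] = -2*k + 6*v - 4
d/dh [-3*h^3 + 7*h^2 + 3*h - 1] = -9*h^2 + 14*h + 3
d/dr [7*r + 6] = 7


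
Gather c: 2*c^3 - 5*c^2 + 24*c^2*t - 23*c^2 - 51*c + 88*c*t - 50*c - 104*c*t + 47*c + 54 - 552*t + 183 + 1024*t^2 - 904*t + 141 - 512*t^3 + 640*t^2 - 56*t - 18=2*c^3 + c^2*(24*t - 28) + c*(-16*t - 54) - 512*t^3 + 1664*t^2 - 1512*t + 360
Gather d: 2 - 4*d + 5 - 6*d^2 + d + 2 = -6*d^2 - 3*d + 9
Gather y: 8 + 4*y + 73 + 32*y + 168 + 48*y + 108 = 84*y + 357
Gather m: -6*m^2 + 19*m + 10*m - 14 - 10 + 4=-6*m^2 + 29*m - 20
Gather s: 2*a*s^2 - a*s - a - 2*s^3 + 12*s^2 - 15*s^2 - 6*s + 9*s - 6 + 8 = -a - 2*s^3 + s^2*(2*a - 3) + s*(3 - a) + 2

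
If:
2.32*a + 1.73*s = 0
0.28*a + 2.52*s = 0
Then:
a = 0.00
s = 0.00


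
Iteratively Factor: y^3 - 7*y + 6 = (y - 1)*(y^2 + y - 6) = (y - 1)*(y + 3)*(y - 2)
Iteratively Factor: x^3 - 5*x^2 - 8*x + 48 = (x - 4)*(x^2 - x - 12) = (x - 4)^2*(x + 3)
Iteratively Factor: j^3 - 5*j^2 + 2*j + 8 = (j - 4)*(j^2 - j - 2) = (j - 4)*(j - 2)*(j + 1)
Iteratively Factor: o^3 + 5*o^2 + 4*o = (o + 1)*(o^2 + 4*o) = o*(o + 1)*(o + 4)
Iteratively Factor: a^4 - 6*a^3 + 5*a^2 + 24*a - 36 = (a - 3)*(a^3 - 3*a^2 - 4*a + 12) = (a - 3)^2*(a^2 - 4) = (a - 3)^2*(a - 2)*(a + 2)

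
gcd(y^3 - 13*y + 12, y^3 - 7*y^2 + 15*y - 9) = y^2 - 4*y + 3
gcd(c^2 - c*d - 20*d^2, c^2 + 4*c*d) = c + 4*d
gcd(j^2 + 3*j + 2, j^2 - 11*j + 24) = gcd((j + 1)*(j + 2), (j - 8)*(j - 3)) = 1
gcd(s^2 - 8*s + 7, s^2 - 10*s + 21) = s - 7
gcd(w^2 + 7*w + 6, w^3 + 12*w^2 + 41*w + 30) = w^2 + 7*w + 6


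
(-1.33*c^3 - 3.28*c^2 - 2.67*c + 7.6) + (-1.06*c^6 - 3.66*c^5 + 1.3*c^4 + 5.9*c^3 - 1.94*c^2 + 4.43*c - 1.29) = -1.06*c^6 - 3.66*c^5 + 1.3*c^4 + 4.57*c^3 - 5.22*c^2 + 1.76*c + 6.31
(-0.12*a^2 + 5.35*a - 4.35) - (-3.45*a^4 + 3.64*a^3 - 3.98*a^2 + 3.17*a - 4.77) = 3.45*a^4 - 3.64*a^3 + 3.86*a^2 + 2.18*a + 0.42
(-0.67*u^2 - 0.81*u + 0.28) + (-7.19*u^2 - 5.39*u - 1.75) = -7.86*u^2 - 6.2*u - 1.47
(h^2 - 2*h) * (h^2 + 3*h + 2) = h^4 + h^3 - 4*h^2 - 4*h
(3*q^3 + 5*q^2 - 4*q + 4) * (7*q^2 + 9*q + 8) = 21*q^5 + 62*q^4 + 41*q^3 + 32*q^2 + 4*q + 32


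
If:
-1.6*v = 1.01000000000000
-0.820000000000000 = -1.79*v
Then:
No Solution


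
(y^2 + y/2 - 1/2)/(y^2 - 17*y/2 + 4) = (y + 1)/(y - 8)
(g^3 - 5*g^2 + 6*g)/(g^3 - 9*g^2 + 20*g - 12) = g*(g - 3)/(g^2 - 7*g + 6)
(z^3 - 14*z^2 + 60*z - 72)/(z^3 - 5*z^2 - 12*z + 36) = (z - 6)/(z + 3)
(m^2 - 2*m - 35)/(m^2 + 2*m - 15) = (m - 7)/(m - 3)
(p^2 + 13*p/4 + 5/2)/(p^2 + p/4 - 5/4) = (p + 2)/(p - 1)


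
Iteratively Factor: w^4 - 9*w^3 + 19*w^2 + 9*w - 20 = (w - 5)*(w^3 - 4*w^2 - w + 4) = (w - 5)*(w + 1)*(w^2 - 5*w + 4) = (w - 5)*(w - 1)*(w + 1)*(w - 4)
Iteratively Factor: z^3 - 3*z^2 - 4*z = (z - 4)*(z^2 + z) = (z - 4)*(z + 1)*(z)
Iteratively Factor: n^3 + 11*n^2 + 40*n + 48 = (n + 4)*(n^2 + 7*n + 12) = (n + 4)^2*(n + 3)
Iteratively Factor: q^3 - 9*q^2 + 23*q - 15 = (q - 5)*(q^2 - 4*q + 3) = (q - 5)*(q - 1)*(q - 3)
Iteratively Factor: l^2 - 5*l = (l - 5)*(l)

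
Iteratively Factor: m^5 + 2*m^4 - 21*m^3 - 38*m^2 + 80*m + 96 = (m + 3)*(m^4 - m^3 - 18*m^2 + 16*m + 32) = (m - 4)*(m + 3)*(m^3 + 3*m^2 - 6*m - 8) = (m - 4)*(m + 1)*(m + 3)*(m^2 + 2*m - 8) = (m - 4)*(m + 1)*(m + 3)*(m + 4)*(m - 2)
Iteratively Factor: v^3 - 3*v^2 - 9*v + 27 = (v - 3)*(v^2 - 9) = (v - 3)*(v + 3)*(v - 3)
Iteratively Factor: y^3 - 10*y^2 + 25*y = (y - 5)*(y^2 - 5*y) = y*(y - 5)*(y - 5)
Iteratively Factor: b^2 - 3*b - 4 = (b + 1)*(b - 4)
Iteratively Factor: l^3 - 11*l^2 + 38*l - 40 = (l - 5)*(l^2 - 6*l + 8) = (l - 5)*(l - 4)*(l - 2)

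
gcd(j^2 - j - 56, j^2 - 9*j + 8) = j - 8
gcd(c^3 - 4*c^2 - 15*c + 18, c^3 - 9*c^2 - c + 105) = c + 3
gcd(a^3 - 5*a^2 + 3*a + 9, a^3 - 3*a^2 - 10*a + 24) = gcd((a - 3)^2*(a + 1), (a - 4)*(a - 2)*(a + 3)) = 1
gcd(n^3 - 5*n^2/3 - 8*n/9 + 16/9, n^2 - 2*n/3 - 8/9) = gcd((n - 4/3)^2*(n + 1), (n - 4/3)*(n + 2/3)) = n - 4/3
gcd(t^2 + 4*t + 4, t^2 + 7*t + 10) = t + 2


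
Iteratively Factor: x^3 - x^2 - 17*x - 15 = (x + 3)*(x^2 - 4*x - 5) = (x - 5)*(x + 3)*(x + 1)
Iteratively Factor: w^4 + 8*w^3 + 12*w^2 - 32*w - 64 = (w - 2)*(w^3 + 10*w^2 + 32*w + 32) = (w - 2)*(w + 4)*(w^2 + 6*w + 8) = (w - 2)*(w + 4)^2*(w + 2)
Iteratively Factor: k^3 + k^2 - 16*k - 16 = (k + 4)*(k^2 - 3*k - 4) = (k - 4)*(k + 4)*(k + 1)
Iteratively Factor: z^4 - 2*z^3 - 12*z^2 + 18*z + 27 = (z + 1)*(z^3 - 3*z^2 - 9*z + 27) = (z - 3)*(z + 1)*(z^2 - 9) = (z - 3)*(z + 1)*(z + 3)*(z - 3)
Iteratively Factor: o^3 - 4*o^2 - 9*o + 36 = (o - 4)*(o^2 - 9) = (o - 4)*(o - 3)*(o + 3)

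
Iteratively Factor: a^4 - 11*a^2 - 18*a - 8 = (a + 1)*(a^3 - a^2 - 10*a - 8) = (a - 4)*(a + 1)*(a^2 + 3*a + 2) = (a - 4)*(a + 1)^2*(a + 2)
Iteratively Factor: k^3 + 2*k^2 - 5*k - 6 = (k + 1)*(k^2 + k - 6) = (k - 2)*(k + 1)*(k + 3)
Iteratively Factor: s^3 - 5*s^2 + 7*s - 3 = (s - 1)*(s^2 - 4*s + 3) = (s - 3)*(s - 1)*(s - 1)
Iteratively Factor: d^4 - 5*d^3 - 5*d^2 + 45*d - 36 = (d - 3)*(d^3 - 2*d^2 - 11*d + 12) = (d - 3)*(d - 1)*(d^2 - d - 12) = (d - 3)*(d - 1)*(d + 3)*(d - 4)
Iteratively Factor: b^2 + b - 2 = (b - 1)*(b + 2)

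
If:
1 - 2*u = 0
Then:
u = 1/2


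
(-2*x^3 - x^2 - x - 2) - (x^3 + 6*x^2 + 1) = -3*x^3 - 7*x^2 - x - 3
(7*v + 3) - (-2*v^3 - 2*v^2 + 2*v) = 2*v^3 + 2*v^2 + 5*v + 3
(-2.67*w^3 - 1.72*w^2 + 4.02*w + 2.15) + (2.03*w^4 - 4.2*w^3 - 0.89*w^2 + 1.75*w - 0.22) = 2.03*w^4 - 6.87*w^3 - 2.61*w^2 + 5.77*w + 1.93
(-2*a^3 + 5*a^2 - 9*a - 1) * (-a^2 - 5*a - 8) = 2*a^5 + 5*a^4 + 6*a^2 + 77*a + 8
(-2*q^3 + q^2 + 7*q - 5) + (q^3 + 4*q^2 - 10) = -q^3 + 5*q^2 + 7*q - 15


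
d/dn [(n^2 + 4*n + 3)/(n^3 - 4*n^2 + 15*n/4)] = 4*(-4*n^4 - 32*n^3 + 43*n^2 + 96*n - 45)/(n^2*(16*n^4 - 128*n^3 + 376*n^2 - 480*n + 225))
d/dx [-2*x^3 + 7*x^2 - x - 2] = -6*x^2 + 14*x - 1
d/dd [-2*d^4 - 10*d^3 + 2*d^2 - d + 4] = -8*d^3 - 30*d^2 + 4*d - 1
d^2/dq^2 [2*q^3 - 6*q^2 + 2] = 12*q - 12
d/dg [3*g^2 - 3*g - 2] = 6*g - 3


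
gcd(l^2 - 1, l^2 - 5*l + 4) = l - 1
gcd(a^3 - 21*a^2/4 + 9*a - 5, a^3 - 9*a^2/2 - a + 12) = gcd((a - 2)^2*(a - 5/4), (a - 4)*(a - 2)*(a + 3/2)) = a - 2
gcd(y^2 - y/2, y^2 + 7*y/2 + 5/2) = 1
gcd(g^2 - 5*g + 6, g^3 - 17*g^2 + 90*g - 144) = g - 3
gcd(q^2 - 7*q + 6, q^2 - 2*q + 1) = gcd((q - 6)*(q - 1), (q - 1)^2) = q - 1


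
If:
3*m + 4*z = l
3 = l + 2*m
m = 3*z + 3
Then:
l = 15/19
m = 21/19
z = -12/19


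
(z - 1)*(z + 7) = z^2 + 6*z - 7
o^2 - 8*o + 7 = (o - 7)*(o - 1)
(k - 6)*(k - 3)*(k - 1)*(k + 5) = k^4 - 5*k^3 - 23*k^2 + 117*k - 90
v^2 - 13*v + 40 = (v - 8)*(v - 5)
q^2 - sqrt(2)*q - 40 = (q - 5*sqrt(2))*(q + 4*sqrt(2))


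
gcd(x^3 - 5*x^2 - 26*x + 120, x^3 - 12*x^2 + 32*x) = x - 4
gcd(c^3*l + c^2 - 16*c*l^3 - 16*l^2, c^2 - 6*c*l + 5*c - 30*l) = 1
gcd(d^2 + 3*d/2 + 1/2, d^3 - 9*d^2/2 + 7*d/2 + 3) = d + 1/2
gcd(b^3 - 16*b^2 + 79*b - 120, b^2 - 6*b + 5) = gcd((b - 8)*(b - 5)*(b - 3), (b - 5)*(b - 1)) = b - 5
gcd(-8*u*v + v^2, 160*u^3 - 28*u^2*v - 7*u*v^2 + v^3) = 8*u - v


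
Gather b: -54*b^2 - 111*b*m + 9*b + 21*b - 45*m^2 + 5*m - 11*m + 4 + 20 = -54*b^2 + b*(30 - 111*m) - 45*m^2 - 6*m + 24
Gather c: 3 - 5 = -2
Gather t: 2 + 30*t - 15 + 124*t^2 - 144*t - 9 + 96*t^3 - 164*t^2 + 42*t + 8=96*t^3 - 40*t^2 - 72*t - 14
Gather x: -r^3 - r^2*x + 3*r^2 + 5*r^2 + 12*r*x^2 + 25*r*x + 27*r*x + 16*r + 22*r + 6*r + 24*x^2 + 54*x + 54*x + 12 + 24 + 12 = -r^3 + 8*r^2 + 44*r + x^2*(12*r + 24) + x*(-r^2 + 52*r + 108) + 48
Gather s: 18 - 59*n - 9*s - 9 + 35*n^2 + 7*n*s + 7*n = 35*n^2 - 52*n + s*(7*n - 9) + 9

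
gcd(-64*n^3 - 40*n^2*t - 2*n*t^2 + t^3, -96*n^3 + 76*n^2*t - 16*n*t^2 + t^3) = -8*n + t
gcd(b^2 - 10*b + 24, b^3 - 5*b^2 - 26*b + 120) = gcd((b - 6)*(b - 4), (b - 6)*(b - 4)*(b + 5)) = b^2 - 10*b + 24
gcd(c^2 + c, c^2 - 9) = 1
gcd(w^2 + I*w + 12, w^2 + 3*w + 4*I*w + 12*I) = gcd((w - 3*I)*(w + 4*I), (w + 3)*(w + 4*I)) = w + 4*I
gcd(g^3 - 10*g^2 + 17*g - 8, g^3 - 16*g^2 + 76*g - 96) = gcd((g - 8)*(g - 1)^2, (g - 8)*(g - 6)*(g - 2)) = g - 8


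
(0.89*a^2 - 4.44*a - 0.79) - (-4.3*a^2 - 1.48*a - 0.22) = 5.19*a^2 - 2.96*a - 0.57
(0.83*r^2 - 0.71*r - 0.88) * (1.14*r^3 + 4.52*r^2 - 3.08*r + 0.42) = 0.9462*r^5 + 2.9422*r^4 - 6.7688*r^3 - 1.4422*r^2 + 2.4122*r - 0.3696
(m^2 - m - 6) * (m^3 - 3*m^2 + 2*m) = m^5 - 4*m^4 - m^3 + 16*m^2 - 12*m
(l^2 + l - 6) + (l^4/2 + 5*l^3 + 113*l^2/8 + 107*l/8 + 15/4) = l^4/2 + 5*l^3 + 121*l^2/8 + 115*l/8 - 9/4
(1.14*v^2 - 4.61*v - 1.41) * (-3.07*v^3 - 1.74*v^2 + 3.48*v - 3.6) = -3.4998*v^5 + 12.1691*v^4 + 16.3173*v^3 - 17.6934*v^2 + 11.6892*v + 5.076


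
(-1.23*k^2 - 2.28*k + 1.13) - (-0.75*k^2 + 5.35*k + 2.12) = -0.48*k^2 - 7.63*k - 0.99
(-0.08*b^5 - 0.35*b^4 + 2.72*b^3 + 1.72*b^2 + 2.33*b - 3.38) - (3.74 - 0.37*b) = -0.08*b^5 - 0.35*b^4 + 2.72*b^3 + 1.72*b^2 + 2.7*b - 7.12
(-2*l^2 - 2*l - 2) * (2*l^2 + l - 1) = -4*l^4 - 6*l^3 - 4*l^2 + 2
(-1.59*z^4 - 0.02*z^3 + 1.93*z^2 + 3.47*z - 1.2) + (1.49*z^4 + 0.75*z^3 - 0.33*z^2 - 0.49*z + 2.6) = -0.1*z^4 + 0.73*z^3 + 1.6*z^2 + 2.98*z + 1.4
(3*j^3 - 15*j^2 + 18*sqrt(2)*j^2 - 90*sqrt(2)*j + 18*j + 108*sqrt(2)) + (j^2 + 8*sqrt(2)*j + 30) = 3*j^3 - 14*j^2 + 18*sqrt(2)*j^2 - 82*sqrt(2)*j + 18*j + 30 + 108*sqrt(2)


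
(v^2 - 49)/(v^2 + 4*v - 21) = (v - 7)/(v - 3)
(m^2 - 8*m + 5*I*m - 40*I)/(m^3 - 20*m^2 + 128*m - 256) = (m + 5*I)/(m^2 - 12*m + 32)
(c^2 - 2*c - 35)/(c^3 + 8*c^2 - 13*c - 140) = (c - 7)/(c^2 + 3*c - 28)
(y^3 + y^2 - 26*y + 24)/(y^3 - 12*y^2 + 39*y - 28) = (y + 6)/(y - 7)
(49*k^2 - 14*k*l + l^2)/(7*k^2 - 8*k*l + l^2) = (7*k - l)/(k - l)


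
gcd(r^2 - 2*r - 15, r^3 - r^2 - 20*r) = r - 5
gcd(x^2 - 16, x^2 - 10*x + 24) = x - 4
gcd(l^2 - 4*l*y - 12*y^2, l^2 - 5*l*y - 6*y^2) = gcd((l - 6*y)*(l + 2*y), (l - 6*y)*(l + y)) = -l + 6*y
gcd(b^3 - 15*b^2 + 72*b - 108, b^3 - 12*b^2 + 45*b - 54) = b^2 - 9*b + 18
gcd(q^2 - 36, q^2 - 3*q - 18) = q - 6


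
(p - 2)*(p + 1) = p^2 - p - 2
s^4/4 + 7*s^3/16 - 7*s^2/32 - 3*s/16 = s*(s/4 + 1/2)*(s - 3/4)*(s + 1/2)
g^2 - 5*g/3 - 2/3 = (g - 2)*(g + 1/3)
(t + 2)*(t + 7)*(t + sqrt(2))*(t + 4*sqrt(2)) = t^4 + 5*sqrt(2)*t^3 + 9*t^3 + 22*t^2 + 45*sqrt(2)*t^2 + 72*t + 70*sqrt(2)*t + 112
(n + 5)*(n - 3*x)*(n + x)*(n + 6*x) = n^4 + 4*n^3*x + 5*n^3 - 15*n^2*x^2 + 20*n^2*x - 18*n*x^3 - 75*n*x^2 - 90*x^3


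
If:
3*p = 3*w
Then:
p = w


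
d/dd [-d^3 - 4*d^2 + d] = -3*d^2 - 8*d + 1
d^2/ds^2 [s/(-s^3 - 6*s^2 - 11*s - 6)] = 2*(-s*(3*s^2 + 12*s + 11)^2 + (3*s^2 + 3*s*(s + 2) + 12*s + 11)*(s^3 + 6*s^2 + 11*s + 6))/(s^3 + 6*s^2 + 11*s + 6)^3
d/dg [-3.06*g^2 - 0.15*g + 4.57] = -6.12*g - 0.15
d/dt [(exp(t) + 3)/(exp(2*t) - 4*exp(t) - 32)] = (-2*(exp(t) - 2)*(exp(t) + 3) + exp(2*t) - 4*exp(t) - 32)*exp(t)/(-exp(2*t) + 4*exp(t) + 32)^2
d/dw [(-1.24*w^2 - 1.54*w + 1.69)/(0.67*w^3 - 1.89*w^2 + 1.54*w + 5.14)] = (0.8308*w^4 + 2.0636*w^3 - 8.2171*w^2 - 6.359*w - 10.5182)/(0.4489*w^6 - 2.5326*w^5 + 5.6357*w^4 + 1.0664*w^3 - 17.0576*w^2 + 15.8312*w + 26.4196)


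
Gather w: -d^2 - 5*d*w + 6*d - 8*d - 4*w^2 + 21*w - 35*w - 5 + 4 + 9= -d^2 - 2*d - 4*w^2 + w*(-5*d - 14) + 8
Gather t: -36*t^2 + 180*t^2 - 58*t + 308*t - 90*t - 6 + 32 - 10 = 144*t^2 + 160*t + 16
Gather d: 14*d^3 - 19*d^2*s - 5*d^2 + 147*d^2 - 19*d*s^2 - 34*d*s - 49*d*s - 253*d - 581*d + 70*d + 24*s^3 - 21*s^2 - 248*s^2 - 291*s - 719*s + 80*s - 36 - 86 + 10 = 14*d^3 + d^2*(142 - 19*s) + d*(-19*s^2 - 83*s - 764) + 24*s^3 - 269*s^2 - 930*s - 112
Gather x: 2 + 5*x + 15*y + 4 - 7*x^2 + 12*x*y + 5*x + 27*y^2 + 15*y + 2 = -7*x^2 + x*(12*y + 10) + 27*y^2 + 30*y + 8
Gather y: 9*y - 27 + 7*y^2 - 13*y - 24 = 7*y^2 - 4*y - 51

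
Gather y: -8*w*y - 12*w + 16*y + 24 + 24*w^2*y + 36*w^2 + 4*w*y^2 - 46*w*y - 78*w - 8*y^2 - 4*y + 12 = 36*w^2 - 90*w + y^2*(4*w - 8) + y*(24*w^2 - 54*w + 12) + 36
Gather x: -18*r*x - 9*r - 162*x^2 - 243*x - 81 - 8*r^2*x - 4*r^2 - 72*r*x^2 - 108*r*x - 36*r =-4*r^2 - 45*r + x^2*(-72*r - 162) + x*(-8*r^2 - 126*r - 243) - 81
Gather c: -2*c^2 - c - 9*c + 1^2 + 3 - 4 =-2*c^2 - 10*c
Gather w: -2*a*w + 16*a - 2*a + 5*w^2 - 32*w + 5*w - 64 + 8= 14*a + 5*w^2 + w*(-2*a - 27) - 56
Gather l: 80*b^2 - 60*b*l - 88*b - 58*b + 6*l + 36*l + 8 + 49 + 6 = 80*b^2 - 146*b + l*(42 - 60*b) + 63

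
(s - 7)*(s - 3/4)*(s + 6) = s^3 - 7*s^2/4 - 165*s/4 + 63/2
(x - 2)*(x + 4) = x^2 + 2*x - 8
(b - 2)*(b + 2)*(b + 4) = b^3 + 4*b^2 - 4*b - 16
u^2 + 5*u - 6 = (u - 1)*(u + 6)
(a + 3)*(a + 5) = a^2 + 8*a + 15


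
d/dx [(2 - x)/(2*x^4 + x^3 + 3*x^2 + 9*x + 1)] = (-2*x^4 - x^3 - 3*x^2 - 9*x + (x - 2)*(8*x^3 + 3*x^2 + 6*x + 9) - 1)/(2*x^4 + x^3 + 3*x^2 + 9*x + 1)^2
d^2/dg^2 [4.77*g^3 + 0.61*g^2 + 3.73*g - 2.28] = 28.62*g + 1.22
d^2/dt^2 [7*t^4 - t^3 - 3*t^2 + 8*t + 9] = 84*t^2 - 6*t - 6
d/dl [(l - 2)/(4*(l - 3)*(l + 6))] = (-l^2/4 + l - 3)/(l^4 + 6*l^3 - 27*l^2 - 108*l + 324)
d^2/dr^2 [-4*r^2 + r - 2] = -8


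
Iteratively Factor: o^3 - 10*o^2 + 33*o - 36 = (o - 4)*(o^2 - 6*o + 9) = (o - 4)*(o - 3)*(o - 3)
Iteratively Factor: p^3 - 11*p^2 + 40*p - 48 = (p - 4)*(p^2 - 7*p + 12) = (p - 4)*(p - 3)*(p - 4)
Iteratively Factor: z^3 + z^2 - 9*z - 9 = (z + 3)*(z^2 - 2*z - 3) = (z - 3)*(z + 3)*(z + 1)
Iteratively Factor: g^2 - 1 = (g + 1)*(g - 1)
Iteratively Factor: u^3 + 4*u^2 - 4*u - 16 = (u + 2)*(u^2 + 2*u - 8) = (u - 2)*(u + 2)*(u + 4)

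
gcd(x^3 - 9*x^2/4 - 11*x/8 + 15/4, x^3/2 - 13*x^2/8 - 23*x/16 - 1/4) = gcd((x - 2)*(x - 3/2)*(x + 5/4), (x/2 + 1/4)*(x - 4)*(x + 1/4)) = 1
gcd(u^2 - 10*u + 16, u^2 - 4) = u - 2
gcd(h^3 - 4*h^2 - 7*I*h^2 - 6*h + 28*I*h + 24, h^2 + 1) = h - I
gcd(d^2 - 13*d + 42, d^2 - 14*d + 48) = d - 6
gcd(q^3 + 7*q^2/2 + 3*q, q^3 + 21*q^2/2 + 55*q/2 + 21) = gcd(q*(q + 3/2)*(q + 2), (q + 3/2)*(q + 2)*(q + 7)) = q^2 + 7*q/2 + 3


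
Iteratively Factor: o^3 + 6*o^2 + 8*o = (o + 2)*(o^2 + 4*o) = (o + 2)*(o + 4)*(o)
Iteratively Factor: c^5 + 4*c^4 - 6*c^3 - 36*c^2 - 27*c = (c + 3)*(c^4 + c^3 - 9*c^2 - 9*c) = (c + 3)^2*(c^3 - 2*c^2 - 3*c) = (c - 3)*(c + 3)^2*(c^2 + c) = (c - 3)*(c + 1)*(c + 3)^2*(c)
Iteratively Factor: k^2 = (k)*(k)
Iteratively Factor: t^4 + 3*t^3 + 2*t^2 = (t)*(t^3 + 3*t^2 + 2*t) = t*(t + 2)*(t^2 + t) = t*(t + 1)*(t + 2)*(t)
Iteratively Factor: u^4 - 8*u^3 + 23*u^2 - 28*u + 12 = (u - 1)*(u^3 - 7*u^2 + 16*u - 12) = (u - 2)*(u - 1)*(u^2 - 5*u + 6) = (u - 2)^2*(u - 1)*(u - 3)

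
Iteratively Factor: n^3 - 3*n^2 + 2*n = (n)*(n^2 - 3*n + 2) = n*(n - 1)*(n - 2)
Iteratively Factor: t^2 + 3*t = (t + 3)*(t)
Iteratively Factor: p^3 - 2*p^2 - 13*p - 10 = (p - 5)*(p^2 + 3*p + 2) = (p - 5)*(p + 2)*(p + 1)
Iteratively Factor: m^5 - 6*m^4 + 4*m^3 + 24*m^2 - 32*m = (m - 2)*(m^4 - 4*m^3 - 4*m^2 + 16*m) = m*(m - 2)*(m^3 - 4*m^2 - 4*m + 16) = m*(m - 2)*(m + 2)*(m^2 - 6*m + 8) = m*(m - 4)*(m - 2)*(m + 2)*(m - 2)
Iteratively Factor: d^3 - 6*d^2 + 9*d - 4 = (d - 4)*(d^2 - 2*d + 1) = (d - 4)*(d - 1)*(d - 1)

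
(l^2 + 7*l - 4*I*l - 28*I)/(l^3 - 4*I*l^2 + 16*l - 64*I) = (l + 7)/(l^2 + 16)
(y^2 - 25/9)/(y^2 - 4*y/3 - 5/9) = (3*y + 5)/(3*y + 1)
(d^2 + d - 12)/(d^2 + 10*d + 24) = (d - 3)/(d + 6)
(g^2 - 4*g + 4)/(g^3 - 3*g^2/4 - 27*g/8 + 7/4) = 8*(g - 2)/(8*g^2 + 10*g - 7)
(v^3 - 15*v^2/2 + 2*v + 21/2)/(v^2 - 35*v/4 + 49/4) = 2*(2*v^2 - v - 3)/(4*v - 7)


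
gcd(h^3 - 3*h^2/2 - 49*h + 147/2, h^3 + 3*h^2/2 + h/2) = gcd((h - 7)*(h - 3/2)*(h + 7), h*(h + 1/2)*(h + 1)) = 1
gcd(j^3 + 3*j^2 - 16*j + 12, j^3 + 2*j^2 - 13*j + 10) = j^2 - 3*j + 2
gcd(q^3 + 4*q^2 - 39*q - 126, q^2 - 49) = q + 7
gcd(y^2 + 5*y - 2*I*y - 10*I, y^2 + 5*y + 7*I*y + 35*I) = y + 5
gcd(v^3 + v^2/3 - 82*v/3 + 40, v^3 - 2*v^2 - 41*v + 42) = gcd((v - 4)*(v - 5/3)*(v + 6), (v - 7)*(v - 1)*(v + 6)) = v + 6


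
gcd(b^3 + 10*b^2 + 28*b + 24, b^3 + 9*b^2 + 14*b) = b + 2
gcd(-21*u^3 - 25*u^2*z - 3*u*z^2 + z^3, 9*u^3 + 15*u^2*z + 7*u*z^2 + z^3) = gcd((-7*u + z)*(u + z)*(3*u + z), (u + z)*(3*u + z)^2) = 3*u^2 + 4*u*z + z^2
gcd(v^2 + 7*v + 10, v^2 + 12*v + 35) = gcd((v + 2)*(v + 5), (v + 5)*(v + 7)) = v + 5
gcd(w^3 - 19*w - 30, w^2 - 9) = w + 3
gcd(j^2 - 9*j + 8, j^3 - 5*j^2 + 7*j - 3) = j - 1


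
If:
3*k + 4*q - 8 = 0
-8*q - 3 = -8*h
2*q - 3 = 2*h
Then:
No Solution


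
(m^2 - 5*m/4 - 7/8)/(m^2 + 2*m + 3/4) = (4*m - 7)/(2*(2*m + 3))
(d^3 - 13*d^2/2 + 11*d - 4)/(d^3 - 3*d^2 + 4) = (d^2 - 9*d/2 + 2)/(d^2 - d - 2)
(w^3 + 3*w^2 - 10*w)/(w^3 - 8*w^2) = (w^2 + 3*w - 10)/(w*(w - 8))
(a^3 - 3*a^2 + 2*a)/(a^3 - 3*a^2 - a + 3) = a*(a - 2)/(a^2 - 2*a - 3)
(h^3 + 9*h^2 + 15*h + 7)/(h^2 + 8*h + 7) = h + 1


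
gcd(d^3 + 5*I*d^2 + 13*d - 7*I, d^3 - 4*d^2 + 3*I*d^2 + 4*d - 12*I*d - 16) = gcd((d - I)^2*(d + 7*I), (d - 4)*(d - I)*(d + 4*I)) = d - I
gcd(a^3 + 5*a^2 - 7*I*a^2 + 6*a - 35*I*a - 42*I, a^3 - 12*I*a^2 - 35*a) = a - 7*I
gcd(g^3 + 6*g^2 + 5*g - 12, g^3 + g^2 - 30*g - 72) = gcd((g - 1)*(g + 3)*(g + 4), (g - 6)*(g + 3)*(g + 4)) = g^2 + 7*g + 12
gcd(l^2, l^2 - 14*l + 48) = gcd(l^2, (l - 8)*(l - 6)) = 1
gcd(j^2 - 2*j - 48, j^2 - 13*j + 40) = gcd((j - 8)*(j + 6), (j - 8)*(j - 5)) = j - 8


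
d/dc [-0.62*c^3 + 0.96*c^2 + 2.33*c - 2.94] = -1.86*c^2 + 1.92*c + 2.33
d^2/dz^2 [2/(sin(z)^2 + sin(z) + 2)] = 2*(-4*sin(z)^4 - 3*sin(z)^3 + 13*sin(z)^2 + 8*sin(z) - 2)/(sin(z)^2 + sin(z) + 2)^3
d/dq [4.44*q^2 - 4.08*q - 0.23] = 8.88*q - 4.08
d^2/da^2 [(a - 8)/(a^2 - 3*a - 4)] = 2*((11 - 3*a)*(-a^2 + 3*a + 4) - (a - 8)*(2*a - 3)^2)/(-a^2 + 3*a + 4)^3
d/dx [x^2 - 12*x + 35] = 2*x - 12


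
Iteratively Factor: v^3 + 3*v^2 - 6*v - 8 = (v - 2)*(v^2 + 5*v + 4) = (v - 2)*(v + 1)*(v + 4)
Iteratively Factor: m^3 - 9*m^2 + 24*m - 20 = (m - 2)*(m^2 - 7*m + 10) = (m - 5)*(m - 2)*(m - 2)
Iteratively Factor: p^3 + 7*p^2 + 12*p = (p + 4)*(p^2 + 3*p) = (p + 3)*(p + 4)*(p)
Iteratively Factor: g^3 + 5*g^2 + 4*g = (g)*(g^2 + 5*g + 4) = g*(g + 1)*(g + 4)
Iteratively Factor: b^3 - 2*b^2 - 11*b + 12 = (b - 1)*(b^2 - b - 12) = (b - 1)*(b + 3)*(b - 4)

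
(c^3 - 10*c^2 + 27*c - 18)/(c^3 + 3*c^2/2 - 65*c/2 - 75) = 2*(c^2 - 4*c + 3)/(2*c^2 + 15*c + 25)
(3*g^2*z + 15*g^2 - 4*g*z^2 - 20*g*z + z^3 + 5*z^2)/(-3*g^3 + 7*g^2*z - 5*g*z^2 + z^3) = (z + 5)/(-g + z)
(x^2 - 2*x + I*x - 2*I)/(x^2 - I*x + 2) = (x - 2)/(x - 2*I)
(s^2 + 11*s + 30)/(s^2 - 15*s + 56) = (s^2 + 11*s + 30)/(s^2 - 15*s + 56)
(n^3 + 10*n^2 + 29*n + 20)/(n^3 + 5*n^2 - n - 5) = (n + 4)/(n - 1)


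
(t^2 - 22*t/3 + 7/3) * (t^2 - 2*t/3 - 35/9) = t^4 - 8*t^3 + 10*t^2/3 + 728*t/27 - 245/27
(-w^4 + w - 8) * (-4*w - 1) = 4*w^5 + w^4 - 4*w^2 + 31*w + 8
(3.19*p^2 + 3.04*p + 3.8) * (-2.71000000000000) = -8.6449*p^2 - 8.2384*p - 10.298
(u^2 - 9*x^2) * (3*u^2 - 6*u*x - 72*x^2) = 3*u^4 - 6*u^3*x - 99*u^2*x^2 + 54*u*x^3 + 648*x^4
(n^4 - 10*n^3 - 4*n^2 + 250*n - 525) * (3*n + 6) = 3*n^5 - 24*n^4 - 72*n^3 + 726*n^2 - 75*n - 3150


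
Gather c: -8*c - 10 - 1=-8*c - 11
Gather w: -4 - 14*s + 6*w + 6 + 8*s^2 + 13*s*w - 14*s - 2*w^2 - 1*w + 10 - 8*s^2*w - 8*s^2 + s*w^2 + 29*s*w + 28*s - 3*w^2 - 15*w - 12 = w^2*(s - 5) + w*(-8*s^2 + 42*s - 10)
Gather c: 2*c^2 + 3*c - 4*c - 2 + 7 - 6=2*c^2 - c - 1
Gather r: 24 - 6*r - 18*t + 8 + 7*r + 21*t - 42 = r + 3*t - 10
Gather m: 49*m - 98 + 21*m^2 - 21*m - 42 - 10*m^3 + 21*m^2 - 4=-10*m^3 + 42*m^2 + 28*m - 144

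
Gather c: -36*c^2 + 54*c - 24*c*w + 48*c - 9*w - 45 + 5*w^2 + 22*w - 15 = -36*c^2 + c*(102 - 24*w) + 5*w^2 + 13*w - 60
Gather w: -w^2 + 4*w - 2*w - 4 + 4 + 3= -w^2 + 2*w + 3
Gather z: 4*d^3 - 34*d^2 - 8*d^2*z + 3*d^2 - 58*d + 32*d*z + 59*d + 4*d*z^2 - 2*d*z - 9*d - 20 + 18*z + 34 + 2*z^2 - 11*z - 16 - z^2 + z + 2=4*d^3 - 31*d^2 - 8*d + z^2*(4*d + 1) + z*(-8*d^2 + 30*d + 8)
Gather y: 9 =9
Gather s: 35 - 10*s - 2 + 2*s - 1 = 32 - 8*s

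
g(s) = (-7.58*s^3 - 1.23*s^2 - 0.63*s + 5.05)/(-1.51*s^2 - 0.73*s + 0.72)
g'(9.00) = 4.99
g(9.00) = 43.90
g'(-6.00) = 4.85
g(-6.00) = -32.52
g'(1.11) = 8.01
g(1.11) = 3.86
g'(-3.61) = 4.37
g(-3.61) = -21.31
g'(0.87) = 14.63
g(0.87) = 1.34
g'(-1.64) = -6.32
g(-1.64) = -16.89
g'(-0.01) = 5.86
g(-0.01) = 6.95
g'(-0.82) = -215.19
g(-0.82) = 29.41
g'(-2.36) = 2.51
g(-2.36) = -16.64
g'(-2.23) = 1.95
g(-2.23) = -16.35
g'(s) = (3.02*s + 0.73)*(-7.58*s^3 - 1.23*s^2 - 0.63*s + 5.05)/(-1.51*s^2 - 0.73*s + 0.72)^2 + (-22.74*s^2 - 2.46*s - 0.63)/(-1.51*s^2 - 0.73*s + 0.72) = (11.4458*s^4 + 11.0668*s^3 - 16.4262*s^2 + 13.4798*s + 3.2329)/(2.2801*s^4 + 2.2046*s^3 - 1.6415*s^2 - 1.0512*s + 0.5184)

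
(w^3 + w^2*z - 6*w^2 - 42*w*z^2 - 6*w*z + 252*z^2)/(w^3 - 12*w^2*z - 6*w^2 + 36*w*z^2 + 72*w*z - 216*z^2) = (-w - 7*z)/(-w + 6*z)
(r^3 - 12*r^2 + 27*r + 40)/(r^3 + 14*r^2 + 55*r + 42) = (r^2 - 13*r + 40)/(r^2 + 13*r + 42)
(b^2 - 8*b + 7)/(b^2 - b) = (b - 7)/b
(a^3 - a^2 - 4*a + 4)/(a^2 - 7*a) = (a^3 - a^2 - 4*a + 4)/(a*(a - 7))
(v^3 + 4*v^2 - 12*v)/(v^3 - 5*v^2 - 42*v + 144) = v*(v - 2)/(v^2 - 11*v + 24)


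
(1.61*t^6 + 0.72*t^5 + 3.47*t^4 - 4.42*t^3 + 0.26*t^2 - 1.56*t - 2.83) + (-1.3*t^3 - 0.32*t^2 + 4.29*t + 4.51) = 1.61*t^6 + 0.72*t^5 + 3.47*t^4 - 5.72*t^3 - 0.06*t^2 + 2.73*t + 1.68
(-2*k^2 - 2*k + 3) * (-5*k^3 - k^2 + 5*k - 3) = 10*k^5 + 12*k^4 - 23*k^3 - 7*k^2 + 21*k - 9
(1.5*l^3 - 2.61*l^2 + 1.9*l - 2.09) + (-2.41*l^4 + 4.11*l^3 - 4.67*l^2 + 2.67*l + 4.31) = -2.41*l^4 + 5.61*l^3 - 7.28*l^2 + 4.57*l + 2.22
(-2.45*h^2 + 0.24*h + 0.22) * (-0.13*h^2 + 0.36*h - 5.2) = 0.3185*h^4 - 0.9132*h^3 + 12.7978*h^2 - 1.1688*h - 1.144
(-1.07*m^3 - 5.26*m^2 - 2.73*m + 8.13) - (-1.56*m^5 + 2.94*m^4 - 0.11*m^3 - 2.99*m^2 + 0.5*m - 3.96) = 1.56*m^5 - 2.94*m^4 - 0.96*m^3 - 2.27*m^2 - 3.23*m + 12.09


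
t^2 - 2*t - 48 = (t - 8)*(t + 6)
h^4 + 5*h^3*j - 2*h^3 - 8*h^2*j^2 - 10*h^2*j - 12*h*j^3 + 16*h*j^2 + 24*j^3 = (h - 2)*(h - 2*j)*(h + j)*(h + 6*j)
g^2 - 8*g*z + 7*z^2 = (g - 7*z)*(g - z)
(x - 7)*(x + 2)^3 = x^4 - x^3 - 30*x^2 - 76*x - 56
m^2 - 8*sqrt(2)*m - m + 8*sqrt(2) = (m - 1)*(m - 8*sqrt(2))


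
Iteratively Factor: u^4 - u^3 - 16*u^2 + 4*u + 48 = (u - 2)*(u^3 + u^2 - 14*u - 24) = (u - 2)*(u + 2)*(u^2 - u - 12) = (u - 4)*(u - 2)*(u + 2)*(u + 3)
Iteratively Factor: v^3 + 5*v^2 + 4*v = (v + 4)*(v^2 + v) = (v + 1)*(v + 4)*(v)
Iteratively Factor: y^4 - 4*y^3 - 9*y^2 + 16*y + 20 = (y - 2)*(y^3 - 2*y^2 - 13*y - 10) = (y - 2)*(y + 2)*(y^2 - 4*y - 5) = (y - 2)*(y + 1)*(y + 2)*(y - 5)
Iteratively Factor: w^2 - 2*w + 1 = (w - 1)*(w - 1)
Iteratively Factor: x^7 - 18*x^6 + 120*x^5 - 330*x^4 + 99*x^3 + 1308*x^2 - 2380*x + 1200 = (x - 3)*(x^6 - 15*x^5 + 75*x^4 - 105*x^3 - 216*x^2 + 660*x - 400) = (x - 3)*(x + 2)*(x^5 - 17*x^4 + 109*x^3 - 323*x^2 + 430*x - 200) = (x - 3)*(x - 2)*(x + 2)*(x^4 - 15*x^3 + 79*x^2 - 165*x + 100) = (x - 5)*(x - 3)*(x - 2)*(x + 2)*(x^3 - 10*x^2 + 29*x - 20) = (x - 5)^2*(x - 3)*(x - 2)*(x + 2)*(x^2 - 5*x + 4) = (x - 5)^2*(x - 3)*(x - 2)*(x - 1)*(x + 2)*(x - 4)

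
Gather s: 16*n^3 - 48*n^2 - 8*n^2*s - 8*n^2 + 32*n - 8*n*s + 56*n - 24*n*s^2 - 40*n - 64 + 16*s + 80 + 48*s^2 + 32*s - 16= 16*n^3 - 56*n^2 + 48*n + s^2*(48 - 24*n) + s*(-8*n^2 - 8*n + 48)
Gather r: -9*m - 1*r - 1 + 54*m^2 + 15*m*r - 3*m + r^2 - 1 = 54*m^2 - 12*m + r^2 + r*(15*m - 1) - 2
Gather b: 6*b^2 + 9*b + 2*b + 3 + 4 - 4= 6*b^2 + 11*b + 3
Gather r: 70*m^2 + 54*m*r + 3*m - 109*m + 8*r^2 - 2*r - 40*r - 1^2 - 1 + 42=70*m^2 - 106*m + 8*r^2 + r*(54*m - 42) + 40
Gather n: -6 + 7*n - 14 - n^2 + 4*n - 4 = -n^2 + 11*n - 24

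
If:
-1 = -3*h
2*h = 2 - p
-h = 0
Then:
No Solution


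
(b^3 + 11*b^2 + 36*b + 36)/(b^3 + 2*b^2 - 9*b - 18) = (b + 6)/(b - 3)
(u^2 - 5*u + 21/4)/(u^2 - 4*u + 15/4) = (2*u - 7)/(2*u - 5)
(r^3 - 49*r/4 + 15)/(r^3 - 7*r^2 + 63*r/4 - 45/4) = (r + 4)/(r - 3)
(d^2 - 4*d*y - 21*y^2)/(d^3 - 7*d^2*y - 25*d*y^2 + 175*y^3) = (-d - 3*y)/(-d^2 + 25*y^2)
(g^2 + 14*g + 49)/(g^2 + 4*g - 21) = (g + 7)/(g - 3)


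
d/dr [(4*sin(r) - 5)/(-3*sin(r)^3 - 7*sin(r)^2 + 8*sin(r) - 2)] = (24*sin(r)^3 - 17*sin(r)^2 - 70*sin(r) + 32)*cos(r)/(3*sin(r)^3 + 7*sin(r)^2 - 8*sin(r) + 2)^2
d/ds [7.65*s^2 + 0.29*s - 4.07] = 15.3*s + 0.29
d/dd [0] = 0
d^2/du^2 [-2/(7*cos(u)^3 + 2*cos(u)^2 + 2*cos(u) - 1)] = -(8*(29*cos(u) + 4*cos(2*u) + 7*cos(3*u))*(29*cos(u) + 16*cos(2*u) + 63*cos(3*u)) + 256*(21*cos(u)^2 + 4*cos(u) + 2)^2*sin(u)^2)/(29*cos(u) + 4*cos(2*u) + 7*cos(3*u))^3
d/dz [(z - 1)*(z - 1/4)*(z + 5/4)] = 3*z^2 - 21/16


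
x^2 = x^2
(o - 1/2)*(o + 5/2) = o^2 + 2*o - 5/4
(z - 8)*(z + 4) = z^2 - 4*z - 32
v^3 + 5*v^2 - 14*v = v*(v - 2)*(v + 7)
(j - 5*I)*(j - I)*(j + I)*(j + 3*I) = j^4 - 2*I*j^3 + 16*j^2 - 2*I*j + 15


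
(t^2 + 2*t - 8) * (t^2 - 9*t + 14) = t^4 - 7*t^3 - 12*t^2 + 100*t - 112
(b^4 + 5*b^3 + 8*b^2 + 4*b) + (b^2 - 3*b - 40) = b^4 + 5*b^3 + 9*b^2 + b - 40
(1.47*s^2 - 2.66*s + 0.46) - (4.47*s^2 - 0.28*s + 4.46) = -3.0*s^2 - 2.38*s - 4.0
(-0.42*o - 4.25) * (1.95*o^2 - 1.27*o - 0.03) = -0.819*o^3 - 7.7541*o^2 + 5.4101*o + 0.1275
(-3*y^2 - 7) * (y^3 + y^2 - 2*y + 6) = -3*y^5 - 3*y^4 - y^3 - 25*y^2 + 14*y - 42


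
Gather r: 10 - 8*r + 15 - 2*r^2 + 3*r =-2*r^2 - 5*r + 25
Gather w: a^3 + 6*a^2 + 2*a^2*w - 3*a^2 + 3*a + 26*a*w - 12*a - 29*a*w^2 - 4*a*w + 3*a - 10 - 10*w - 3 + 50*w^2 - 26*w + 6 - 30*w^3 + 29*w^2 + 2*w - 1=a^3 + 3*a^2 - 6*a - 30*w^3 + w^2*(79 - 29*a) + w*(2*a^2 + 22*a - 34) - 8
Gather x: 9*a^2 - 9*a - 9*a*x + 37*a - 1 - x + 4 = 9*a^2 + 28*a + x*(-9*a - 1) + 3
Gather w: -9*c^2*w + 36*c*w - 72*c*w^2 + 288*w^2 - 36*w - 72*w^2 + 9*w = w^2*(216 - 72*c) + w*(-9*c^2 + 36*c - 27)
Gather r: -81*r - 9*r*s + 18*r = r*(-9*s - 63)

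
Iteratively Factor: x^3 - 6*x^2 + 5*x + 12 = (x - 4)*(x^2 - 2*x - 3) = (x - 4)*(x + 1)*(x - 3)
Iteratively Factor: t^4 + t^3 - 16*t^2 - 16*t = (t - 4)*(t^3 + 5*t^2 + 4*t) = (t - 4)*(t + 4)*(t^2 + t) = t*(t - 4)*(t + 4)*(t + 1)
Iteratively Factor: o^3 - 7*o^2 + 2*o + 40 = (o - 5)*(o^2 - 2*o - 8) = (o - 5)*(o + 2)*(o - 4)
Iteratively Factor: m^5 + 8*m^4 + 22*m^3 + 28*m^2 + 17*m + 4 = (m + 1)*(m^4 + 7*m^3 + 15*m^2 + 13*m + 4) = (m + 1)^2*(m^3 + 6*m^2 + 9*m + 4) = (m + 1)^3*(m^2 + 5*m + 4) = (m + 1)^4*(m + 4)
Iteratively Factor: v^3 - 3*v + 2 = (v - 1)*(v^2 + v - 2) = (v - 1)^2*(v + 2)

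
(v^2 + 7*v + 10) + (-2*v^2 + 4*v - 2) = -v^2 + 11*v + 8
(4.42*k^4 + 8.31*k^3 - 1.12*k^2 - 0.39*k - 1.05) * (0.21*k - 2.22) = 0.9282*k^5 - 8.0673*k^4 - 18.6834*k^3 + 2.4045*k^2 + 0.6453*k + 2.331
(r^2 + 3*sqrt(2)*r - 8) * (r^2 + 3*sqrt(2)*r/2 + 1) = r^4 + 9*sqrt(2)*r^3/2 + 2*r^2 - 9*sqrt(2)*r - 8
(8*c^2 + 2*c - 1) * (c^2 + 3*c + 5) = 8*c^4 + 26*c^3 + 45*c^2 + 7*c - 5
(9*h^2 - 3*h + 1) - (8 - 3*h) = 9*h^2 - 7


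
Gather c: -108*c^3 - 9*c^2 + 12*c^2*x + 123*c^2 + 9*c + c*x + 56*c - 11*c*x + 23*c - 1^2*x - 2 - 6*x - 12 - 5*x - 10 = -108*c^3 + c^2*(12*x + 114) + c*(88 - 10*x) - 12*x - 24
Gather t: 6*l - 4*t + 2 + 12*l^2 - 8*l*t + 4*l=12*l^2 + 10*l + t*(-8*l - 4) + 2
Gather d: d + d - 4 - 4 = 2*d - 8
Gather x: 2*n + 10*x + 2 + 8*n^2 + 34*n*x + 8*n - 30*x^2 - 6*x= 8*n^2 + 10*n - 30*x^2 + x*(34*n + 4) + 2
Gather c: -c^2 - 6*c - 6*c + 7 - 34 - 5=-c^2 - 12*c - 32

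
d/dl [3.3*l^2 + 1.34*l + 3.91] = 6.6*l + 1.34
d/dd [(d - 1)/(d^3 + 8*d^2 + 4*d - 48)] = (d^3 + 8*d^2 + 4*d - (d - 1)*(3*d^2 + 16*d + 4) - 48)/(d^3 + 8*d^2 + 4*d - 48)^2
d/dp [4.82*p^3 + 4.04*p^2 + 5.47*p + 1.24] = 14.46*p^2 + 8.08*p + 5.47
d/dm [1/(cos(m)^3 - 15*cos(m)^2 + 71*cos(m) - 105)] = (3*cos(m)^2 - 30*cos(m) + 71)*sin(m)/(cos(m)^3 - 15*cos(m)^2 + 71*cos(m) - 105)^2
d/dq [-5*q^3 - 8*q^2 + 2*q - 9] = -15*q^2 - 16*q + 2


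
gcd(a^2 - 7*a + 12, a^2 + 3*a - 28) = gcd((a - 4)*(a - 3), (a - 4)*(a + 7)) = a - 4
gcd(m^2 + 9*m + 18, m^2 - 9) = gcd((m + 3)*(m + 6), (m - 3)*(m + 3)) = m + 3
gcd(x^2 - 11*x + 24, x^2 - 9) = x - 3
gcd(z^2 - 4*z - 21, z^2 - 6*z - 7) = z - 7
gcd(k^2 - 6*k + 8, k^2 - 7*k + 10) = k - 2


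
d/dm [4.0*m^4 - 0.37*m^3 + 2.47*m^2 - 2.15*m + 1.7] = 16.0*m^3 - 1.11*m^2 + 4.94*m - 2.15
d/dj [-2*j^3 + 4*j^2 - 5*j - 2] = -6*j^2 + 8*j - 5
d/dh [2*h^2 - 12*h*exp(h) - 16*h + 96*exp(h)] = -12*h*exp(h) + 4*h + 84*exp(h) - 16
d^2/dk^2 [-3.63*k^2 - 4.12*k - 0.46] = -7.26000000000000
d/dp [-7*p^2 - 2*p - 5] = -14*p - 2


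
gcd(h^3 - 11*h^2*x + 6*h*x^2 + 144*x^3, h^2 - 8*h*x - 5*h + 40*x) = -h + 8*x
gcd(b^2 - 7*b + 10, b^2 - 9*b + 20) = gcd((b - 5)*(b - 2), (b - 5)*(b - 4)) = b - 5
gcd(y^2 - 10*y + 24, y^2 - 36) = y - 6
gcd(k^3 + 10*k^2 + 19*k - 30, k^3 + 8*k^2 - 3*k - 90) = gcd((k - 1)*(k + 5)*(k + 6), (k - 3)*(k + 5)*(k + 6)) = k^2 + 11*k + 30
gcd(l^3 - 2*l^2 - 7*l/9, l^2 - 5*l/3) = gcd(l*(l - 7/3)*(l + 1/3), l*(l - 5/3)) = l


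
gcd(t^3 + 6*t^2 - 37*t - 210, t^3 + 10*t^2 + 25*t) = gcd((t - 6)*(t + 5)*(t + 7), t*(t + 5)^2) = t + 5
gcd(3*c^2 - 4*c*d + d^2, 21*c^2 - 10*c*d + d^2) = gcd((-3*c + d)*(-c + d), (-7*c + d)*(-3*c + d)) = 3*c - d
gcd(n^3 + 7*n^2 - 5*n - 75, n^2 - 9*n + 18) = n - 3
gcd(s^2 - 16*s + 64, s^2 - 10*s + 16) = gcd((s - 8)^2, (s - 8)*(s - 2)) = s - 8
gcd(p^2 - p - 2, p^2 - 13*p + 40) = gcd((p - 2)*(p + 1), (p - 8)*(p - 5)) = 1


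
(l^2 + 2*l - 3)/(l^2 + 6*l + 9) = (l - 1)/(l + 3)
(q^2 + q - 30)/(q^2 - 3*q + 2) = (q^2 + q - 30)/(q^2 - 3*q + 2)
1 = 1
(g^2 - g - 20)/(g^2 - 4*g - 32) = (g - 5)/(g - 8)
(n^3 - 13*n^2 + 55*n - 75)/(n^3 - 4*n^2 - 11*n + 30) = (n^2 - 8*n + 15)/(n^2 + n - 6)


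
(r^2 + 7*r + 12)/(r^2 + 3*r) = (r + 4)/r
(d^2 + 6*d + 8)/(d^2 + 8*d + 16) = (d + 2)/(d + 4)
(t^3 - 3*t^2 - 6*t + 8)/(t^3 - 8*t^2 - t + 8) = (t^2 - 2*t - 8)/(t^2 - 7*t - 8)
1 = 1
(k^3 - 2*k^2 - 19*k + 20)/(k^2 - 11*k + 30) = (k^2 + 3*k - 4)/(k - 6)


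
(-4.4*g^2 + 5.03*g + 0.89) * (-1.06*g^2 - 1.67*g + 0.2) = 4.664*g^4 + 2.0162*g^3 - 10.2235*g^2 - 0.4803*g + 0.178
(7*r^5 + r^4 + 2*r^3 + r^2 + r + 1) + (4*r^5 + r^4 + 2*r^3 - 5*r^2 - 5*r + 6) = 11*r^5 + 2*r^4 + 4*r^3 - 4*r^2 - 4*r + 7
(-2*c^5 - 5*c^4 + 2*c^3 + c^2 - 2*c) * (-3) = 6*c^5 + 15*c^4 - 6*c^3 - 3*c^2 + 6*c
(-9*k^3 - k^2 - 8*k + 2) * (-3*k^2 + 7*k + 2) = 27*k^5 - 60*k^4 - k^3 - 64*k^2 - 2*k + 4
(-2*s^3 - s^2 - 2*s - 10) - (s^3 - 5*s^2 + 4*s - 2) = -3*s^3 + 4*s^2 - 6*s - 8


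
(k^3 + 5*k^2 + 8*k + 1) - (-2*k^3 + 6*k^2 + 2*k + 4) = 3*k^3 - k^2 + 6*k - 3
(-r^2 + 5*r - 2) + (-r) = -r^2 + 4*r - 2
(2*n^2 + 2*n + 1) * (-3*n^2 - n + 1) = -6*n^4 - 8*n^3 - 3*n^2 + n + 1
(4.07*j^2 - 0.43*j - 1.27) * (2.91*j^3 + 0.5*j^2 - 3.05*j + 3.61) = 11.8437*j^5 + 0.7837*j^4 - 16.3242*j^3 + 15.3692*j^2 + 2.3212*j - 4.5847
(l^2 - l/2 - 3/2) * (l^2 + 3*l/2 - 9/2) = l^4 + l^3 - 27*l^2/4 + 27/4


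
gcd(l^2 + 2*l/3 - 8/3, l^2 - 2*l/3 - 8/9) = l - 4/3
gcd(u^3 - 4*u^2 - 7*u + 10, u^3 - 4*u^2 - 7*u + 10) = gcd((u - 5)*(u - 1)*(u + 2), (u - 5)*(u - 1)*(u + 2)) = u^3 - 4*u^2 - 7*u + 10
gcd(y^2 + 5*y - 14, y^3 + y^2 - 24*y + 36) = y - 2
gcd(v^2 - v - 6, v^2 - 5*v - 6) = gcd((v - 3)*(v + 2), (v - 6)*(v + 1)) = 1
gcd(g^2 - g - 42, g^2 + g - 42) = 1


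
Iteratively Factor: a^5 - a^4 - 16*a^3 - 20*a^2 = (a + 2)*(a^4 - 3*a^3 - 10*a^2) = (a - 5)*(a + 2)*(a^3 + 2*a^2) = a*(a - 5)*(a + 2)*(a^2 + 2*a) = a*(a - 5)*(a + 2)^2*(a)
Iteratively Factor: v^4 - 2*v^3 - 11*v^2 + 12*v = (v)*(v^3 - 2*v^2 - 11*v + 12) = v*(v - 1)*(v^2 - v - 12) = v*(v - 1)*(v + 3)*(v - 4)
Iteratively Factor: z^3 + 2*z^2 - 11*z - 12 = (z + 4)*(z^2 - 2*z - 3) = (z + 1)*(z + 4)*(z - 3)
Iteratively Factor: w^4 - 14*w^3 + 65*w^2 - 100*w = (w)*(w^3 - 14*w^2 + 65*w - 100) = w*(w - 5)*(w^2 - 9*w + 20) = w*(w - 5)^2*(w - 4)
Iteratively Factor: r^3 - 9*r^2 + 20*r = (r - 5)*(r^2 - 4*r) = (r - 5)*(r - 4)*(r)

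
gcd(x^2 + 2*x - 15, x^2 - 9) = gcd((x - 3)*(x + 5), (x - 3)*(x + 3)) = x - 3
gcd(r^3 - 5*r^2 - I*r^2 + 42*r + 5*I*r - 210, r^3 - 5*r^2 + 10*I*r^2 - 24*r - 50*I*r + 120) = r^2 + r*(-5 + 6*I) - 30*I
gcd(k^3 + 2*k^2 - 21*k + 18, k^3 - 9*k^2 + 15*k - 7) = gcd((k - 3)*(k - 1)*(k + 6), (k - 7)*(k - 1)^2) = k - 1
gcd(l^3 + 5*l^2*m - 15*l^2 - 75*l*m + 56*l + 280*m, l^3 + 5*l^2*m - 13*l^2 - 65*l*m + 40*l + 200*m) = l^2 + 5*l*m - 8*l - 40*m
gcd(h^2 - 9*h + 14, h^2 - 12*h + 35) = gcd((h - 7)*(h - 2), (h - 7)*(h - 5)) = h - 7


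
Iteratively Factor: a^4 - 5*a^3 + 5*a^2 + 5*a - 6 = (a - 2)*(a^3 - 3*a^2 - a + 3) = (a - 2)*(a + 1)*(a^2 - 4*a + 3) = (a - 2)*(a - 1)*(a + 1)*(a - 3)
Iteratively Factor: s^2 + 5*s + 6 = (s + 2)*(s + 3)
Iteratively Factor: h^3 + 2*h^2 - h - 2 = (h - 1)*(h^2 + 3*h + 2) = (h - 1)*(h + 1)*(h + 2)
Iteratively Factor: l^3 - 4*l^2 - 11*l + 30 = (l - 2)*(l^2 - 2*l - 15) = (l - 5)*(l - 2)*(l + 3)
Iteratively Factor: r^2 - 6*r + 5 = (r - 1)*(r - 5)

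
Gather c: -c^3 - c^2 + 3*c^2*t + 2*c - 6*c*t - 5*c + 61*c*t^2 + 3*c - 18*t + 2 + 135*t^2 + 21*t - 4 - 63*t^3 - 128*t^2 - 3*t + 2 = -c^3 + c^2*(3*t - 1) + c*(61*t^2 - 6*t) - 63*t^3 + 7*t^2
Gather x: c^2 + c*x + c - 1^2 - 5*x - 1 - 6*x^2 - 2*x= c^2 + c - 6*x^2 + x*(c - 7) - 2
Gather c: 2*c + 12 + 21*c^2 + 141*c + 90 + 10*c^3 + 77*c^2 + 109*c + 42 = 10*c^3 + 98*c^2 + 252*c + 144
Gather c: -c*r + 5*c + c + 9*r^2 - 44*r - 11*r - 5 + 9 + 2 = c*(6 - r) + 9*r^2 - 55*r + 6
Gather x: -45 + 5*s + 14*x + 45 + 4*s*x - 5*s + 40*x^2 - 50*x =40*x^2 + x*(4*s - 36)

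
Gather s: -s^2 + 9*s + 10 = -s^2 + 9*s + 10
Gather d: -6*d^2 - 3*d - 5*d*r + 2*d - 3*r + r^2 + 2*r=-6*d^2 + d*(-5*r - 1) + r^2 - r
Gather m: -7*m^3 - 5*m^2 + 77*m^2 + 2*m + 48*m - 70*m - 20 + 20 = -7*m^3 + 72*m^2 - 20*m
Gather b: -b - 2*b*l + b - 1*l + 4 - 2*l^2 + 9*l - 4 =-2*b*l - 2*l^2 + 8*l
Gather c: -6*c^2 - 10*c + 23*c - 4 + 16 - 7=-6*c^2 + 13*c + 5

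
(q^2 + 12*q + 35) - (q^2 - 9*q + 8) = 21*q + 27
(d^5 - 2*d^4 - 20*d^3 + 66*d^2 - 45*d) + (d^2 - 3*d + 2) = d^5 - 2*d^4 - 20*d^3 + 67*d^2 - 48*d + 2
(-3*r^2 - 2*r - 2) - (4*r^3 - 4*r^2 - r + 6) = -4*r^3 + r^2 - r - 8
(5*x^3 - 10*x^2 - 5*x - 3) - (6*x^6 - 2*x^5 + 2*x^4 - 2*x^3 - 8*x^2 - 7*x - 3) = -6*x^6 + 2*x^5 - 2*x^4 + 7*x^3 - 2*x^2 + 2*x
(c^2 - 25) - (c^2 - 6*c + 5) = 6*c - 30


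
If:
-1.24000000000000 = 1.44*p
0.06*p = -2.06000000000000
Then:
No Solution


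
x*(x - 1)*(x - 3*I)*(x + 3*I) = x^4 - x^3 + 9*x^2 - 9*x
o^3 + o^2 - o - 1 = (o - 1)*(o + 1)^2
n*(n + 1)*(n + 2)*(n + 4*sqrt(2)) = n^4 + 3*n^3 + 4*sqrt(2)*n^3 + 2*n^2 + 12*sqrt(2)*n^2 + 8*sqrt(2)*n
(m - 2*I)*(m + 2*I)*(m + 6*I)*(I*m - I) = I*m^4 - 6*m^3 - I*m^3 + 6*m^2 + 4*I*m^2 - 24*m - 4*I*m + 24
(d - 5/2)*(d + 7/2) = d^2 + d - 35/4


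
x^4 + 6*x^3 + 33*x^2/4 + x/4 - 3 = (x - 1/2)*(x + 1)*(x + 3/2)*(x + 4)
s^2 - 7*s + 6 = (s - 6)*(s - 1)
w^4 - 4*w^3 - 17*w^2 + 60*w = w*(w - 5)*(w - 3)*(w + 4)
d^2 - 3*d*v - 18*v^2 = (d - 6*v)*(d + 3*v)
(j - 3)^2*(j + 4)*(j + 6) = j^4 + 4*j^3 - 27*j^2 - 54*j + 216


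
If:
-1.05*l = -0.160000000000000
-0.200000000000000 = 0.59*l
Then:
No Solution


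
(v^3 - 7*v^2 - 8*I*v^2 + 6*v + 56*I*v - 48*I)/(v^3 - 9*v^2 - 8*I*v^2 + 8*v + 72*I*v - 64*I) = (v - 6)/(v - 8)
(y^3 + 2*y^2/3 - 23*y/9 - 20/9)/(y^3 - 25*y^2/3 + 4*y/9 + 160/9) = (y + 1)/(y - 8)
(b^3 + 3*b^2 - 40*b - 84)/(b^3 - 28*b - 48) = (b + 7)/(b + 4)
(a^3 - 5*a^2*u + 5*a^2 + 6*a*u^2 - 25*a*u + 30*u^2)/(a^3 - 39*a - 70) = (a^2 - 5*a*u + 6*u^2)/(a^2 - 5*a - 14)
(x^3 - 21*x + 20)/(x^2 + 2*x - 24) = (x^2 + 4*x - 5)/(x + 6)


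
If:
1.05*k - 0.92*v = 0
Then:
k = 0.876190476190476*v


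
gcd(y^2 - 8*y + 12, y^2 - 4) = y - 2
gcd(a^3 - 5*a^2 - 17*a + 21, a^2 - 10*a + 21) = a - 7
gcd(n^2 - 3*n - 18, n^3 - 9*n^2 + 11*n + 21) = 1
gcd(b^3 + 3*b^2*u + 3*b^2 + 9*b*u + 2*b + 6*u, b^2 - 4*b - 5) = b + 1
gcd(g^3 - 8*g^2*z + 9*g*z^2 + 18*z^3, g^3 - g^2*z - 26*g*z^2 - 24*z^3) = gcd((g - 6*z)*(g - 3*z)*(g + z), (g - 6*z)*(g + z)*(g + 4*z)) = -g^2 + 5*g*z + 6*z^2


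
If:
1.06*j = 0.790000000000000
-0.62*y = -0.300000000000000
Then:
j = 0.75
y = 0.48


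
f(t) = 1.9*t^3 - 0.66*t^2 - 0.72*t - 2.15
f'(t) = 5.7*t^2 - 1.32*t - 0.72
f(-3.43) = -84.12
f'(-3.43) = 70.87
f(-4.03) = -134.32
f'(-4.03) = 97.17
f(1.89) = 6.96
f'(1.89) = 17.15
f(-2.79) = -46.54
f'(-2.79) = 47.33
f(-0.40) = -2.09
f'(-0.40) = 0.72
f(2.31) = 16.09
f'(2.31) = 26.65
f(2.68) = 27.75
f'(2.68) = 36.68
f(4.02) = 107.72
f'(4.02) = 86.09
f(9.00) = 1323.01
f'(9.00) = 449.10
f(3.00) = 41.05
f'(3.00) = 46.62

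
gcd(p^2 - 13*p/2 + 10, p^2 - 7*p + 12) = p - 4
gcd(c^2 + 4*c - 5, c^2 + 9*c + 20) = c + 5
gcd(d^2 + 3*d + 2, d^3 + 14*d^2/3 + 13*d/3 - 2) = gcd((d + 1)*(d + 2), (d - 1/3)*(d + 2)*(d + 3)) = d + 2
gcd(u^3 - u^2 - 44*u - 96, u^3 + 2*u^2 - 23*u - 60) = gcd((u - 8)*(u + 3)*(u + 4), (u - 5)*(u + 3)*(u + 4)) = u^2 + 7*u + 12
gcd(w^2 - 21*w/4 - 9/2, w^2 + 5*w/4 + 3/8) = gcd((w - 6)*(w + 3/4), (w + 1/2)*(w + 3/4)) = w + 3/4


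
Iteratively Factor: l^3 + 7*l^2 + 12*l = (l + 3)*(l^2 + 4*l) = (l + 3)*(l + 4)*(l)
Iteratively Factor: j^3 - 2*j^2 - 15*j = (j)*(j^2 - 2*j - 15) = j*(j + 3)*(j - 5)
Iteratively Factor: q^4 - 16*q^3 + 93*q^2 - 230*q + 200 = (q - 5)*(q^3 - 11*q^2 + 38*q - 40) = (q - 5)^2*(q^2 - 6*q + 8) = (q - 5)^2*(q - 4)*(q - 2)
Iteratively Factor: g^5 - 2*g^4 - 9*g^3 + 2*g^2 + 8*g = (g + 1)*(g^4 - 3*g^3 - 6*g^2 + 8*g) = (g - 1)*(g + 1)*(g^3 - 2*g^2 - 8*g) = (g - 1)*(g + 1)*(g + 2)*(g^2 - 4*g) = (g - 4)*(g - 1)*(g + 1)*(g + 2)*(g)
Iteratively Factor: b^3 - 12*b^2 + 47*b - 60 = (b - 3)*(b^2 - 9*b + 20) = (b - 5)*(b - 3)*(b - 4)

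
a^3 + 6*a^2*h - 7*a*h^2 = a*(a - h)*(a + 7*h)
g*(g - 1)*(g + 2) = g^3 + g^2 - 2*g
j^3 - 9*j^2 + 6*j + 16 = (j - 8)*(j - 2)*(j + 1)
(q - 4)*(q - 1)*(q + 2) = q^3 - 3*q^2 - 6*q + 8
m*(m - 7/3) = m^2 - 7*m/3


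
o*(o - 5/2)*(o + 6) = o^3 + 7*o^2/2 - 15*o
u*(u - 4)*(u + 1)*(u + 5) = u^4 + 2*u^3 - 19*u^2 - 20*u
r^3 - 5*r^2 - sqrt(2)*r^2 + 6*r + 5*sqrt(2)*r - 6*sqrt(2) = (r - 3)*(r - 2)*(r - sqrt(2))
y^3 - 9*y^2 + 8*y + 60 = (y - 6)*(y - 5)*(y + 2)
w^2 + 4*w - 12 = (w - 2)*(w + 6)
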